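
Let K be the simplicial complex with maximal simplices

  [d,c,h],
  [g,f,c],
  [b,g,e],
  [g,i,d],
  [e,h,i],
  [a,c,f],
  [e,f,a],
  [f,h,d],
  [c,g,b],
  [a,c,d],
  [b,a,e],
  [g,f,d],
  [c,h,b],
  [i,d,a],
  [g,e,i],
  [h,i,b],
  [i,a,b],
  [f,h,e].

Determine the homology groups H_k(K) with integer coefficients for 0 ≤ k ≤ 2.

Take the total order a < b < c < d < e < f < g < h < i on the vertex set. Then K (dimension 2) consists of the simplices:

  0-simplices (9): a, b, c, d, e, f, g, h, i
  1-simplices (27): ab, ac, ad, ae, af, ai, bc, be, bg, bh, bi, cd, cf, cg, ch, df, dg, dh, di, ef, eg, eh, ei, fg, fh, gi, hi
  2-simplices (18): abe, abi, acd, acf, adi, aef, bcg, bch, beg, bhi, cdh, cfg, dfg, dfh, dgi, efh, egi, ehi

Hence C_0 ≅ Z^9, C_1 ≅ Z^27, C_2 ≅ Z^18.

Boundary ∂_1: C_1 → C_0 maps an edge to its endpoints' difference, ∂[p,q] = q − p.
As a 9×27 matrix over Z this has rank 8, with invariant factors (1,1,1,1,1,1,1,1).

The boundary map ∂_2: C_2 → C_1 maps a triangle to the signed sum of its edges. For instance
  ∂acf = cf − af + ac,
  ∂abe = be − ae + ab.
This gives a 27×18 integer matrix of rank 18; reducing to Smith normal form yields diagonal entries (1,1,1,1,1,1,1,1,1,1,1,1,1,1,1,1,1,2).

Now H_k = ker ∂_k / im ∂_{k+1}, so:

  H_0: rank C_0 − rank ∂_1 = 9 − 8 = 1, and the invariant factors of ∂_1 are all 1, so H_0 = Z.
  H_1: rank ker ∂_1 − rank ∂_2 = (27 − 8) − 18 = 1, and ∂_2 has invariant factor 2 > 1, so H_1 = Z × Z/2.
  H_2: rank ker ∂_2 − rank ∂_3 = (18 − 18) − 0 = 0, and there is no ∂_3, so H_2 = 0.

As a check, the Euler characteristic is 9 − 27 + 18 = 0, which agrees with 1 − 1 + 0 = 0.

H_0 ≅ Z,  H_1 ≅ Z × Z/2,  H_2 = 0.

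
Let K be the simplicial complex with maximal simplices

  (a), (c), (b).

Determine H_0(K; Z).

H_0 ≅ Z^3.

Order the vertices as a < b < c. Listing each simplex with vertices in this order, K has dimension 0 with simplices:

  0-simplices (3): a, b, c

Hence C_0 ≅ Z^3.

From H_k ≅ ker(∂_k) / im(∂_{k+1}) we obtain:

  H_0: rank C_0 − rank ∂_1 = 3 − 0 = 3, and there is no ∂_1, so H_0 = Z^3.

(K is a triangulation of a set of 3 points.)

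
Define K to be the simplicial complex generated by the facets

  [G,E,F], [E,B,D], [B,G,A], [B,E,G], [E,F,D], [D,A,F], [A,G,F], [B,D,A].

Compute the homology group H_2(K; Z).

H_2 ≅ Z.

Fix the vertex order A < B < D < E < F < G and write every simplex with vertices in increasing order. Then dim K = 2 and the simplices of K are:

  0-simplices (6): A, B, D, E, F, G
  1-simplices (12): AB, AD, AF, AG, BD, BE, BG, DE, DF, EF, EG, FG
  2-simplices (8): ABD, ABG, ADF, AFG, BDE, BEG, DEF, EFG

so the chain groups are C_0 ≅ Z^6, C_1 ≅ Z^12, C_2 ≅ Z^8.

∂_1: C_1 → C_0 sends each edge [p,q] (with p < q) to q − p. For instance
  ∂DE = E − D.
The 6×12 boundary matrix has rank 5 and Smith normal form diag(1,1,1,1,1).

∂_2: C_2 → C_1 acts by ∂[p,q,r] = [q,r] − [p,r] + [p,q]. For instance
  ∂ADF = DF − AF + AD,
  ∂AFG = FG − AG + AF.
The 12×8 boundary matrix has rank 7 and Smith normal form diag(1,1,1,1,1,1,1).

Computing H_k = (kernel of ∂_k) / (image of ∂_{k+1}):

  H_2: rank ker ∂_2 − rank ∂_3 = (8 − 7) − 0 = 1, and there is no ∂_3, so H_2 ≅ Z.

(K is a triangulation of the 2-sphere S^2.)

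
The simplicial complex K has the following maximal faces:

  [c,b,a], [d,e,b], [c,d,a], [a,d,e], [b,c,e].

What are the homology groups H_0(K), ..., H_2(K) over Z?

H_0 ≅ Z,  H_1 ≅ Z,  H_2 = 0.

Order the vertices as a < b < c < d < e. Listing each simplex with vertices in this order, K has dimension 2 with simplices:

  0-simplices (5): a, b, c, d, e
  1-simplices (10): ab, ac, ad, ae, bc, bd, be, cd, ce, de
  2-simplices (5): abc, acd, ade, bce, bde

giving chain groups C_0 ≅ Z^5, C_1 ≅ Z^10, C_2 ≅ Z^5.

∂_1: C_1 → C_0 maps an edge to its endpoints' difference, ∂[p,q] = q − p. For instance
  ∂ac = c − a.
The 5×10 boundary matrix has rank 4 and Smith normal form diag(1,1,1,1).

∂_2: C_2 → C_1 acts by ∂[p,q,r] = [q,r] − [p,r] + [p,q]. For instance
  ∂bde = de − be + bd,
  ∂abc = bc − ac + ab.
The resulting 10×5 matrix has rank 5, and its Smith normal form has invariant factors (1,1,1,1,1).

Reading off H_k = ker ∂_k / im ∂_{k+1}:

  H_0: rank C_0 − rank ∂_1 = 5 − 4 = 1, and the invariant factors of ∂_1 are all 1, so H_0 ≅ Z.
  H_1: rank ker ∂_1 − rank ∂_2 = (10 − 4) − 5 = 1, and the invariant factors of ∂_2 are all 1, so H_1 ≅ Z.
  H_2: rank ker ∂_2 − rank ∂_3 = (5 − 5) − 0 = 0, and there is no ∂_3, so H_2 ≅ 0.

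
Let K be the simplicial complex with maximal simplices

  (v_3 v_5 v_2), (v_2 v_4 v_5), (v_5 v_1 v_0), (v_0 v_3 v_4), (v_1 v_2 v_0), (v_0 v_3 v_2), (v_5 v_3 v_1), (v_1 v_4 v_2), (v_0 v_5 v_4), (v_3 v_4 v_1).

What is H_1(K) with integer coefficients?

Take the total order v_0 < v_1 < v_2 < v_3 < v_4 < v_5 on the vertex set. Then K (dimension 2) consists of the simplices:

  0-simplices (6): [v_0], [v_1], [v_2], [v_3], [v_4], [v_5]
  1-simplices (15): (15 of them)
  2-simplices (10): [v_0,v_1,v_2], [v_0,v_1,v_5], [v_0,v_2,v_3], [v_0,v_3,v_4], [v_0,v_4,v_5], [v_1,v_2,v_4], [v_1,v_3,v_4], [v_1,v_3,v_5], [v_2,v_3,v_5], [v_2,v_4,v_5]

Hence C_0 ≅ Z^6, C_1 ≅ Z^15, C_2 ≅ Z^10.

The boundary map ∂_1: C_1 → C_0 is given by ∂[p,q] = [q] − [p]. For instance
  ∂[v_2,v_5] = [v_5] − [v_2].
The resulting 6×15 matrix has rank 5, and its Smith normal form has invariant factors (1,1,1,1,1).

The boundary map ∂_2: C_2 → C_1 maps a triangle to the signed sum of its edges. For instance
  ∂[v_0,v_3,v_4] = [v_3,v_4] − [v_0,v_4] + [v_0,v_3],
  ∂[v_2,v_4,v_5] = [v_4,v_5] − [v_2,v_5] + [v_2,v_4].
The resulting 15×10 matrix has rank 10, and its Smith normal form has invariant factors (1,1,1,1,1,1,1,1,1,2).

From H_k ≅ ker(∂_k) / im(∂_{k+1}) we obtain:

  H_1: rank ker ∂_1 − rank ∂_2 = (15 − 5) − 10 = 0, and ∂_2 has invariant factor 2 > 1, so H_1 = Z/2.

(K is a triangulation of the real projective plane RP^2.)

H_1 = Z/2.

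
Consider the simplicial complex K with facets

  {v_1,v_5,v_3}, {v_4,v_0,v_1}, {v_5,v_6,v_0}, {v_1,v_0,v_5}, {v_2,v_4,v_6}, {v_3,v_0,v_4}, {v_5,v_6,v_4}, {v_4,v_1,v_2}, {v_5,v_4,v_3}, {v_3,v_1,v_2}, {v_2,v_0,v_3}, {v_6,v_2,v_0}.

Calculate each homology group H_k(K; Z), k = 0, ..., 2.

H_0 ≅ Z,  H_1 ≅ Z/2Z,  H_2 = 0.

Take the total order v_0 < v_1 < v_2 < v_3 < v_4 < v_5 < v_6 on the vertex set. Then K (dimension 2) consists of the simplices:

  0-simplices (7): [v_0], [v_1], [v_2], [v_3], [v_4], [v_5], [v_6]
  1-simplices (18): (18 of them)
  2-simplices (12): (12 of them)

so the chain groups are C_0 ≅ Z^7, C_1 ≅ Z^18, C_2 ≅ Z^12.

Boundary ∂_1: C_1 → C_0 maps an edge to its endpoints' difference, ∂[p,q] = q − p.
As a 7×18 matrix over Z this has rank 6, with invariant factors (1,1,1,1,1,1).

∂_2: C_2 → C_1 acts by ∂[p,q,r] = [q,r] − [p,r] + [p,q]. For instance
  ∂[v_0,v_1,v_4] = [v_1,v_4] − [v_0,v_4] + [v_0,v_1],
  ∂[v_4,v_5,v_6] = [v_5,v_6] − [v_4,v_6] + [v_4,v_5].
As a 18×12 matrix over Z this has rank 12, with invariant factors (1,1,1,1,1,1,1,1,1,1,1,2).

Computing H_k = (kernel of ∂_k) / (image of ∂_{k+1}):

  H_0: rank C_0 − rank ∂_1 = 7 − 6 = 1, and the invariant factors of ∂_1 are all 1, so H_0 = Z.
  H_1: rank ker ∂_1 − rank ∂_2 = (18 − 6) − 12 = 0, and ∂_2 has invariant factor 2 > 1, so H_1 = Z/2Z.
  H_2: rank ker ∂_2 − rank ∂_3 = (12 − 12) − 0 = 0, and there is no ∂_3, so H_2 = 0.

(K is a triangulation of the real projective plane RP^2.)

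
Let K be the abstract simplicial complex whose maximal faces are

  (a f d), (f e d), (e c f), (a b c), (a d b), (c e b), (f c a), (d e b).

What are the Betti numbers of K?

Order the vertices as a < b < c < d < e < f. Listing each simplex with vertices in this order, K has dimension 2 with simplices:

  0-simplices (6): a, b, c, d, e, f
  1-simplices (12): ab, ac, ad, af, bc, bd, be, ce, cf, de, df, ef
  2-simplices (8): abc, abd, acf, adf, bce, bde, cef, def

so the chain groups are C_0 ≅ Z^6, C_1 ≅ Z^12, C_2 ≅ Z^8.

The boundary map ∂_1: C_1 → C_0 is given by ∂[p,q] = [q] − [p].
The 6×12 boundary matrix has rank 5 and Smith normal form diag(1,1,1,1,1).

∂_2: C_2 → C_1 acts by ∂[p,q,r] = [q,r] − [p,r] + [p,q]. For instance
  ∂bce = ce − be + bc,
  ∂def = ef − df + de.
As a 12×8 matrix over Z this has rank 7, with invariant factors (1,1,1,1,1,1,1).

From H_k ≅ ker(∂_k) / im(∂_{k+1}) we obtain:

  H_0: rank C_0 − rank ∂_1 = 6 − 5 = 1, and the invariant factors of ∂_1 are all 1, so H_0 = Z.
  H_1: rank ker ∂_1 − rank ∂_2 = (12 − 5) − 7 = 0, and the invariant factors of ∂_2 are all 1, so H_1 = 0.
  H_2: rank ker ∂_2 − rank ∂_3 = (8 − 7) − 0 = 1, and there is no ∂_3, so H_2 = Z.

As a check, the Euler characteristic is 6 − 12 + 8 = 2, which agrees with 1 − 0 + 1 = 2.

Hence the Betti numbers are b_0 = 1, b_1 = 0, b_2 = 1.

b_0 = 1, b_1 = 0, b_2 = 1.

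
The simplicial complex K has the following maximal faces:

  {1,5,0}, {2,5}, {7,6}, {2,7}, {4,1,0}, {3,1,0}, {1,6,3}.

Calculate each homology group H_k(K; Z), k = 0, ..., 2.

H_0 = Z,  H_1 = Z,  H_2 = 0.

K has 8 vertices, 12 edges, 4 triangles.
rank ∂_0 = 0, rank ∂_1 = 7 ⇒ b_0 = 8 − 0 − 7 = 1; all invariant factors of ∂_1 are 1 so no torsion. So H_0 ≅ Z.
rank ∂_1 = 7, rank ∂_2 = 4 ⇒ b_1 = 12 − 7 − 4 = 1; all invariant factors of ∂_2 are 1 so no torsion. So H_1 ≅ Z.
rank ∂_2 = 4, rank ∂_3 = 0 ⇒ b_2 = 4 − 4 − 0 = 0. So H_2 ≅ 0.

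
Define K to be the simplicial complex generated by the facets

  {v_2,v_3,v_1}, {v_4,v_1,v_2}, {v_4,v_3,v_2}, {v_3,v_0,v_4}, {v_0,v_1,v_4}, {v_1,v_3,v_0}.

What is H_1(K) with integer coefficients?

H_1 ≅ 0.

Order the vertices as v_0 < v_1 < v_2 < v_3 < v_4. Listing each simplex with vertices in this order, K has dimension 2 with simplices:

  0-simplices (5): [v_0], [v_1], [v_2], [v_3], [v_4]
  1-simplices (9): [v_0,v_1], [v_0,v_3], [v_0,v_4], [v_1,v_2], [v_1,v_3], [v_1,v_4], [v_2,v_3], [v_2,v_4], [v_3,v_4]
  2-simplices (6): [v_0,v_1,v_3], [v_0,v_1,v_4], [v_0,v_3,v_4], [v_1,v_2,v_3], [v_1,v_2,v_4], [v_2,v_3,v_4]

Hence C_0 ≅ Z^5, C_1 ≅ Z^9, C_2 ≅ Z^6.

∂_1: C_1 → C_0 maps an edge to its endpoints' difference, ∂[p,q] = q − p. For instance
  ∂[v_0,v_1] = [v_1] − [v_0].
The 5×9 boundary matrix has rank 4 and Smith normal form diag(1,1,1,1).

Boundary ∂_2: C_2 → C_1 sends each 2-simplex [p,q,r] to [q,r] − [p,r] + [p,q]. For instance
  ∂[v_0,v_1,v_4] = [v_1,v_4] − [v_0,v_4] + [v_0,v_1],
  ∂[v_2,v_3,v_4] = [v_3,v_4] − [v_2,v_4] + [v_2,v_3].
This gives a 9×6 integer matrix of rank 5; reducing to Smith normal form yields diagonal entries (1,1,1,1,1).

Now H_k = ker ∂_k / im ∂_{k+1}, so:

  H_1: rank ker ∂_1 − rank ∂_2 = (9 − 4) − 5 = 0, and the invariant factors of ∂_2 are all 1, so H_1 = 0.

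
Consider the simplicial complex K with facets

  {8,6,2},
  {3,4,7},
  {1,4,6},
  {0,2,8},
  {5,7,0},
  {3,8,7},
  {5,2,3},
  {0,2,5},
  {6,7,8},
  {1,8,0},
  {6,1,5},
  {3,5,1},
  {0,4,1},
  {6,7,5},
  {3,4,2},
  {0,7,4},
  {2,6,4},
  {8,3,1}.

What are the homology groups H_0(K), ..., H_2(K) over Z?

H_0 ≅ Z,  H_1 ≅ Z^2,  H_2 ≅ Z.

Order the vertices as 0 < 1 < 2 < 3 < 4 < 5 < 6 < 7 < 8. Listing each simplex with vertices in this order, K has dimension 2 with simplices:

  0-simplices (9): [0], [1], [2], [3], [4], [5], [6], [7], [8]
  1-simplices (27): (27 of them)
  2-simplices (18): [0,1,4], [0,1,8], [0,2,5], [0,2,8], [0,4,7], [0,5,7], [1,3,5], [1,3,8], [1,4,6], [1,5,6], [2,3,4], [2,3,5], [2,4,6], [2,6,8], [3,4,7], [3,7,8], [5,6,7], [6,7,8]

so the chain groups are C_0 ≅ Z^9, C_1 ≅ Z^27, C_2 ≅ Z^18.

Boundary ∂_1: C_1 → C_0 sends each edge [p,q] (with p < q) to q − p. For instance
  ∂[1,6] = [6] − [1].
The resulting 9×27 matrix has rank 8, and its Smith normal form has invariant factors (1,1,1,1,1,1,1,1).

Boundary ∂_2: C_2 → C_1 maps a triangle to the signed sum of its edges. For instance
  ∂[0,1,8] = [1,8] − [0,8] + [0,1],
  ∂[2,3,4] = [3,4] − [2,4] + [2,3].
As a 27×18 matrix over Z this has rank 17, with invariant factors (1,1,1,1,1,1,1,1,1,1,1,1,1,1,1,1,1).

From H_k ≅ ker(∂_k) / im(∂_{k+1}) we obtain:

  H_0: rank C_0 − rank ∂_1 = 9 − 8 = 1, and the invariant factors of ∂_1 are all 1, so H_0 ≅ Z.
  H_1: rank ker ∂_1 − rank ∂_2 = (27 − 8) − 17 = 2, and the invariant factors of ∂_2 are all 1, so H_1 ≅ Z^2.
  H_2: rank ker ∂_2 − rank ∂_3 = (18 − 17) − 0 = 1, and there is no ∂_3, so H_2 ≅ Z.

As a check, the Euler characteristic is 9 − 27 + 18 = 0, which agrees with 1 − 2 + 1 = 0.
(K is a triangulation of the torus T^2.)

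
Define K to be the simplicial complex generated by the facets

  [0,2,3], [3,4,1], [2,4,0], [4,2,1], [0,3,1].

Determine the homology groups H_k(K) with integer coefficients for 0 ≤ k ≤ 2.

Take the total order 0 < 1 < 2 < 3 < 4 on the vertex set. Then K (dimension 2) consists of the simplices:

  0-simplices (5): [0], [1], [2], [3], [4]
  1-simplices (10): [0,1], [0,2], [0,3], [0,4], [1,2], [1,3], [1,4], [2,3], [2,4], [3,4]
  2-simplices (5): [0,1,3], [0,2,3], [0,2,4], [1,2,4], [1,3,4]

giving chain groups C_0 ≅ Z^5, C_1 ≅ Z^10, C_2 ≅ Z^5.

∂_1: C_1 → C_0 maps an edge to its endpoints' difference, ∂[p,q] = q − p. For instance
  ∂[0,1] = [1] − [0].
The resulting 5×10 matrix has rank 4, and its Smith normal form has invariant factors (1,1,1,1).

The boundary map ∂_2: C_2 → C_1 maps a triangle to the signed sum of its edges. For instance
  ∂[1,3,4] = [3,4] − [1,4] + [1,3],
  ∂[0,1,3] = [1,3] − [0,3] + [0,1].
The 10×5 boundary matrix has rank 5 and Smith normal form diag(1,1,1,1,1).

Reading off H_k = ker ∂_k / im ∂_{k+1}:

  H_0: rank C_0 − rank ∂_1 = 5 − 4 = 1, and the invariant factors of ∂_1 are all 1, so H_0 ≅ Z.
  H_1: rank ker ∂_1 − rank ∂_2 = (10 − 4) − 5 = 1, and the invariant factors of ∂_2 are all 1, so H_1 ≅ Z.
  H_2: rank ker ∂_2 − rank ∂_3 = (5 − 5) − 0 = 0, and there is no ∂_3, so H_2 ≅ 0.

As a check, the Euler characteristic is 5 − 10 + 5 = 0, which agrees with 1 − 1 + 0 = 0.
(K is a triangulation of the Möbius band.)

H_0 ≅ Z,  H_1 ≅ Z,  H_2 = 0.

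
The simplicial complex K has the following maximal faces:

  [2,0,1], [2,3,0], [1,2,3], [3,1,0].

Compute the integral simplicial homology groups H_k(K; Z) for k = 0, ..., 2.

H_0 ≅ Z,  H_1 = 0,  H_2 ≅ Z.

Take the total order 0 < 1 < 2 < 3 on the vertex set. Then K (dimension 2) consists of the simplices:

  0-simplices (4): [0], [1], [2], [3]
  1-simplices (6): [0,1], [0,2], [0,3], [1,2], [1,3], [2,3]
  2-simplices (4): [0,1,2], [0,1,3], [0,2,3], [1,2,3]

giving chain groups C_0 ≅ Z^4, C_1 ≅ Z^6, C_2 ≅ Z^4.

The boundary map ∂_1: C_1 → C_0 maps an edge to its endpoints' difference, ∂[p,q] = q − p. For instance
  ∂[0,1] = [1] − [0].
As a 4×6 matrix over Z this has rank 3, with invariant factors (1,1,1).

Boundary ∂_2: C_2 → C_1 sends each 2-simplex [p,q,r] to [q,r] − [p,r] + [p,q]. For instance
  ∂[0,1,3] = [1,3] − [0,3] + [0,1],
  ∂[0,2,3] = [2,3] − [0,3] + [0,2].
This gives a 6×4 integer matrix of rank 3; reducing to Smith normal form yields diagonal entries (1,1,1).

From H_k ≅ ker(∂_k) / im(∂_{k+1}) we obtain:

  H_0: rank C_0 − rank ∂_1 = 4 − 3 = 1, and the invariant factors of ∂_1 are all 1, so H_0 ≅ Z.
  H_1: rank ker ∂_1 − rank ∂_2 = (6 − 3) − 3 = 0, and the invariant factors of ∂_2 are all 1, so H_1 ≅ 0.
  H_2: rank ker ∂_2 − rank ∂_3 = (4 − 3) − 0 = 1, and there is no ∂_3, so H_2 ≅ Z.

As a check, the Euler characteristic is 4 − 6 + 4 = 2, which agrees with 1 − 0 + 1 = 2.
(K is a triangulation of the 2-sphere S^2.)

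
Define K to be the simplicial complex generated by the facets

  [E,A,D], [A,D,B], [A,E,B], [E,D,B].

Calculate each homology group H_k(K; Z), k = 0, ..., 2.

K has 4 vertices, 6 edges, 4 triangles.
rank ∂_0 = 0, rank ∂_1 = 3 ⇒ b_0 = 4 − 0 − 3 = 1; all invariant factors of ∂_1 are 1 so no torsion. So H_0 = Z.
rank ∂_1 = 3, rank ∂_2 = 3 ⇒ b_1 = 6 − 3 − 3 = 0; all invariant factors of ∂_2 are 1 so no torsion. So H_1 = 0.
rank ∂_2 = 3, rank ∂_3 = 0 ⇒ b_2 = 4 − 3 − 0 = 1. So H_2 = Z.

H_0 ≅ Z,  H_1 = 0,  H_2 ≅ Z.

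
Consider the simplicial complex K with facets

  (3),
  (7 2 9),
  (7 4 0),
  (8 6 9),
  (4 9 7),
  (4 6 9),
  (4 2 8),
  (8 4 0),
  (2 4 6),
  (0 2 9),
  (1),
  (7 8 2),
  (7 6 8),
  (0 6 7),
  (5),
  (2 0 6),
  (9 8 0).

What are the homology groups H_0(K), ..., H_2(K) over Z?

We work with the vertex ordering 0 < 1 < 2 < 3 < 4 < 5 < 6 < 7 < 8 < 9. The simplices of K, each written with vertices in increasing order, are:

  0-simplices (10): [0], [1], [2], [3], [4], [5], [6], [7], [8], [9]
  1-simplices (21): [0,2], [0,4], [0,6], [0,7], [0,8], [0,9], [2,4], [2,6], [2,7], [2,8], [2,9], [4,6], [4,7], [4,8], [4,9], [6,7], [6,8], [6,9], [7,8], [7,9], [8,9]
  2-simplices (14): [0,2,6], [0,2,9], [0,4,7], [0,4,8], [0,6,7], [0,8,9], [2,4,6], [2,4,8], [2,7,8], [2,7,9], [4,6,9], [4,7,9], [6,7,8], [6,8,9]

so the chain groups are C_0 ≅ Z^10, C_1 ≅ Z^21, C_2 ≅ Z^14.

Boundary ∂_1: C_1 → C_0 maps an edge to its endpoints' difference, ∂[p,q] = q − p. For instance
  ∂[2,9] = [9] − [2].
This gives a 10×21 integer matrix of rank 6; reducing to Smith normal form yields diagonal entries (1,1,1,1,1,1).

The boundary map ∂_2: C_2 → C_1 maps a triangle to the signed sum of its edges. For instance
  ∂[4,6,9] = [6,9] − [4,9] + [4,6],
  ∂[0,4,7] = [4,7] − [0,7] + [0,4].
The 21×14 boundary matrix has rank 13 and Smith normal form diag(1,1,1,1,1,1,1,1,1,1,1,1,1).

From H_k ≅ ker(∂_k) / im(∂_{k+1}) we obtain:

  H_0: rank C_0 − rank ∂_1 = 10 − 6 = 4, and the invariant factors of ∂_1 are all 1, so H_0 = Z^4.
  H_1: rank ker ∂_1 − rank ∂_2 = (21 − 6) − 13 = 2, and the invariant factors of ∂_2 are all 1, so H_1 = Z^2.
  H_2: rank ker ∂_2 − rank ∂_3 = (14 − 13) − 0 = 1, and there is no ∂_3, so H_2 = Z.

H_0 = Z^4,  H_1 = Z^2,  H_2 = Z.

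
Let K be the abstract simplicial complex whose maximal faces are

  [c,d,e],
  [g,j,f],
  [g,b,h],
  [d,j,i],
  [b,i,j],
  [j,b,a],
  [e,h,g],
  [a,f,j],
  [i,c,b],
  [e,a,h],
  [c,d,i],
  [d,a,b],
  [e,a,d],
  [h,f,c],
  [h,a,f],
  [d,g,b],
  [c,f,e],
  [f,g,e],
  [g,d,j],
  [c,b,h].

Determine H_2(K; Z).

H_2 = 0.

Order the vertices as a < b < c < d < e < f < g < h < i < j. Listing each simplex with vertices in this order, K has dimension 2 with simplices:

  0-simplices (10): a, b, c, d, e, f, g, h, i, j
  1-simplices (30): ab, ad, ae, af, ah, aj, bc, bd, bg, bh, bi, bj, cd, ce, cf, ch, ci, de, dg, di, dj, ef, eg, eh, fg, fh, fj, gh, gj, ij
  2-simplices (20): abd, abj, ade, aeh, afh, afj, bch, bci, bdg, bgh, bij, cde, cdi, cef, cfh, dgj, dij, efg, egh, fgj

Hence C_0 ≅ Z^10, C_1 ≅ Z^30, C_2 ≅ Z^20.

Boundary ∂_1: C_1 → C_0 sends each edge [p,q] (with p < q) to q − p. For instance
  ∂bi = i − b.
This gives a 10×30 integer matrix of rank 9; reducing to Smith normal form yields diagonal entries (1,1,1,1,1,1,1,1,1).

∂_2: C_2 → C_1 acts by ∂[p,q,r] = [q,r] − [p,r] + [p,q]. For instance
  ∂bci = ci − bi + bc,
  ∂afh = fh − ah + af.
The resulting 30×20 matrix has rank 20, and its Smith normal form has invariant factors (1,1,1,1,1,1,1,1,1,1,1,1,1,1,1,1,1,1,1,2).

Reading off H_k = ker ∂_k / im ∂_{k+1}:

  H_2: rank ker ∂_2 − rank ∂_3 = (20 − 20) − 0 = 0, and there is no ∂_3, so H_2 ≅ 0.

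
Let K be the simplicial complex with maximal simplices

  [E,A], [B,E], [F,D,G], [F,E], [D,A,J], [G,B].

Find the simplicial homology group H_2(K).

H_2 = 0.

Fix the vertex order A < B < D < E < F < G < J and write every simplex with vertices in increasing order. Then dim K = 2 and the simplices of K are:

  0-simplices (7): A, B, D, E, F, G, J
  1-simplices (10): AD, AE, AJ, BE, BG, DF, DG, DJ, EF, FG
  2-simplices (2): ADJ, DFG

Hence C_0 ≅ Z^7, C_1 ≅ Z^10, C_2 ≅ Z^2.

Boundary ∂_1: C_1 → C_0 is given by ∂[p,q] = [q] − [p]. For instance
  ∂FG = G − F.
The 7×10 boundary matrix has rank 6 and Smith normal form diag(1,1,1,1,1,1).

Boundary ∂_2: C_2 → C_1 acts by ∂[p,q,r] = [q,r] − [p,r] + [p,q]. For instance
  ∂ADJ = DJ − AJ + AD,
  ∂DFG = FG − DG + DF.
The 10×2 boundary matrix has rank 2 and Smith normal form diag(1,1).

Computing H_k = (kernel of ∂_k) / (image of ∂_{k+1}):

  H_2: rank ker ∂_2 − rank ∂_3 = (2 − 2) − 0 = 0, and there is no ∂_3, so H_2 = 0.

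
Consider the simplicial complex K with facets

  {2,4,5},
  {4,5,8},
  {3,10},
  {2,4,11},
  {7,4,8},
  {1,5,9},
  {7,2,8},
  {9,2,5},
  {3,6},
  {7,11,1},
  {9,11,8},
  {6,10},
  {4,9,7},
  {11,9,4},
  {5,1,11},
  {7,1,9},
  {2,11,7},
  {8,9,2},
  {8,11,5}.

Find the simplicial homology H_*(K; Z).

Order the vertices as 1 < 2 < 3 < 4 < 5 < 6 < 7 < 8 < 9 < 10 < 11. Listing each simplex with vertices in this order, K has dimension 2 with simplices:

  0-simplices (11): [1], [2], [3], [4], [5], [6], [7], [8], [9], [10], [11]
  1-simplices (27): (27 of them)
  2-simplices (16): [1,5,9], [1,5,11], [1,7,9], [1,7,11], [2,4,5], [2,4,11], [2,5,9], [2,7,8], [2,7,11], [2,8,9], [4,5,8], [4,7,8], [4,7,9], [4,9,11], [5,8,11], [8,9,11]

giving chain groups C_0 ≅ Z^11, C_1 ≅ Z^27, C_2 ≅ Z^16.

Boundary ∂_1: C_1 → C_0 maps an edge to its endpoints' difference, ∂[p,q] = q − p. For instance
  ∂[1,5] = [5] − [1].
The resulting 11×27 matrix has rank 9, and its Smith normal form has invariant factors (1,1,1,1,1,1,1,1,1).

The boundary map ∂_2: C_2 → C_1 sends each 2-simplex [p,q,r] to [q,r] − [p,r] + [p,q]. For instance
  ∂[1,7,9] = [7,9] − [1,9] + [1,7],
  ∂[4,5,8] = [5,8] − [4,8] + [4,5].
As a 27×16 matrix over Z this has rank 15, with invariant factors (1,1,1,1,1,1,1,1,1,1,1,1,1,1,1).

Now H_k = ker ∂_k / im ∂_{k+1}, so:

  H_0: rank C_0 − rank ∂_1 = 11 − 9 = 2, and the invariant factors of ∂_1 are all 1, so H_0 ≅ Z^2.
  H_1: rank ker ∂_1 − rank ∂_2 = (27 − 9) − 15 = 3, and the invariant factors of ∂_2 are all 1, so H_1 ≅ Z^3.
  H_2: rank ker ∂_2 − rank ∂_3 = (16 − 15) − 0 = 1, and there is no ∂_3, so H_2 ≅ Z.

H_0 = Z^2,  H_1 = Z^3,  H_2 = Z.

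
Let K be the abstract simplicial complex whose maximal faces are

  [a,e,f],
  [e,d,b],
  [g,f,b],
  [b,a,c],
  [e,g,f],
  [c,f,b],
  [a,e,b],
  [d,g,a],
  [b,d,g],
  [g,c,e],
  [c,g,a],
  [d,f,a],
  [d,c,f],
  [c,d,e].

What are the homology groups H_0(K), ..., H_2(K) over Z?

H_0 = Z,  H_1 = Z^2,  H_2 = Z.

We work with the vertex ordering a < b < c < d < e < f < g. The simplices of K, each written with vertices in increasing order, are:

  0-simplices (7): a, b, c, d, e, f, g
  1-simplices (21): ab, ac, ad, ae, af, ag, bc, bd, be, bf, bg, cd, ce, cf, cg, de, df, dg, ef, eg, fg
  2-simplices (14): abc, abe, acg, adf, adg, aef, bcf, bde, bdg, bfg, cde, cdf, ceg, efg

Hence C_0 ≅ Z^7, C_1 ≅ Z^21, C_2 ≅ Z^14.

The boundary map ∂_1: C_1 → C_0 maps an edge to its endpoints' difference, ∂[p,q] = q − p. For instance
  ∂df = f − d.
This gives a 7×21 integer matrix of rank 6; reducing to Smith normal form yields diagonal entries (1,1,1,1,1,1).

∂_2: C_2 → C_1 sends each 2-simplex [p,q,r] to [q,r] − [p,r] + [p,q]. For instance
  ∂bdg = dg − bg + bd,
  ∂cde = de − ce + cd.
The resulting 21×14 matrix has rank 13, and its Smith normal form has invariant factors (1,1,1,1,1,1,1,1,1,1,1,1,1).

Reading off H_k = ker ∂_k / im ∂_{k+1}:

  H_0: rank C_0 − rank ∂_1 = 7 − 6 = 1, and the invariant factors of ∂_1 are all 1, so H_0 = Z.
  H_1: rank ker ∂_1 − rank ∂_2 = (21 − 6) − 13 = 2, and the invariant factors of ∂_2 are all 1, so H_1 = Z^2.
  H_2: rank ker ∂_2 − rank ∂_3 = (14 − 13) − 0 = 1, and there is no ∂_3, so H_2 = Z.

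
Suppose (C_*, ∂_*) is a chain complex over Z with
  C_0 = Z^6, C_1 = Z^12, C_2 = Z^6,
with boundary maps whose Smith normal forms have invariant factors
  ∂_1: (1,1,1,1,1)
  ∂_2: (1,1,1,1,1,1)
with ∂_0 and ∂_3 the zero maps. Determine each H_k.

H_0: b_0 = 6 − 0 − 5 = 1; torsion from ∂_1 factors > 1: none. So H_0 ≅ Z.
H_1: b_1 = 12 − 5 − 6 = 1; torsion from ∂_2 factors > 1: none. So H_1 ≅ Z.
H_2: b_2 = 6 − 6 − 0 = 0; torsion from ∂_3 factors > 1: none. So H_2 ≅ 0.

H_0 ≅ Z,  H_1 ≅ Z,  H_2 = 0.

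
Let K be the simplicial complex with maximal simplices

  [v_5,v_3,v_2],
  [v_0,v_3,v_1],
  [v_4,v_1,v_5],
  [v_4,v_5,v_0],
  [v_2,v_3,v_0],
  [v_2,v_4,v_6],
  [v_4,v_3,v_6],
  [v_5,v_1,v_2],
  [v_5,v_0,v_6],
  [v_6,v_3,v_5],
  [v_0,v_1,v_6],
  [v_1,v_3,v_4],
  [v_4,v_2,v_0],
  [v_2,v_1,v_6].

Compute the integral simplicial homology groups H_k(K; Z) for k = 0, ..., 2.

H_0 = Z,  H_1 = Z^2,  H_2 = Z.

Order the vertices as v_0 < v_1 < v_2 < v_3 < v_4 < v_5 < v_6. Listing each simplex with vertices in this order, K has dimension 2 with simplices:

  0-simplices (7): [v_0], [v_1], [v_2], [v_3], [v_4], [v_5], [v_6]
  1-simplices (21): (21 of them)
  2-simplices (14): (14 of them)

so the chain groups are C_0 ≅ Z^7, C_1 ≅ Z^21, C_2 ≅ Z^14.

Boundary ∂_1: C_1 → C_0 maps an edge to its endpoints' difference, ∂[p,q] = q − p. For instance
  ∂[v_2,v_3] = [v_3] − [v_2].
The resulting 7×21 matrix has rank 6, and its Smith normal form has invariant factors (1,1,1,1,1,1).

Boundary ∂_2: C_2 → C_1 acts by ∂[p,q,r] = [q,r] − [p,r] + [p,q]. For instance
  ∂[v_0,v_1,v_3] = [v_1,v_3] − [v_0,v_3] + [v_0,v_1],
  ∂[v_1,v_4,v_5] = [v_4,v_5] − [v_1,v_5] + [v_1,v_4].
The resulting 21×14 matrix has rank 13, and its Smith normal form has invariant factors (1,1,1,1,1,1,1,1,1,1,1,1,1).

Now H_k = ker ∂_k / im ∂_{k+1}, so:

  H_0: rank C_0 − rank ∂_1 = 7 − 6 = 1, and the invariant factors of ∂_1 are all 1, so H_0 ≅ Z.
  H_1: rank ker ∂_1 − rank ∂_2 = (21 − 6) − 13 = 2, and the invariant factors of ∂_2 are all 1, so H_1 ≅ Z^2.
  H_2: rank ker ∂_2 − rank ∂_3 = (14 − 13) − 0 = 1, and there is no ∂_3, so H_2 ≅ Z.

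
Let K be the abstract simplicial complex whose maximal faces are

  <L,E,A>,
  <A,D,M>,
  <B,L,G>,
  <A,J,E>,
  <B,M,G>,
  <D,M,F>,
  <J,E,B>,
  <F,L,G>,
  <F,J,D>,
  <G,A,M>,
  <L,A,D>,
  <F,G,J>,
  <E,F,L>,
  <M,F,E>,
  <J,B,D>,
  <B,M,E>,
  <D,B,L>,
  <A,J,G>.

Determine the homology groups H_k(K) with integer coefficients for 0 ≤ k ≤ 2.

H_0 = Z,  H_1 = Z^2,  H_2 = Z.

Fix the vertex order A < B < D < E < F < G < J < L < M and write every simplex with vertices in increasing order. Then dim K = 2 and the simplices of K are:

  0-simplices (9): A, B, D, E, F, G, J, L, M
  1-simplices (27): AD, AE, AG, AJ, AL, AM, BD, BE, BG, BJ, BL, BM, DF, DJ, DL, DM, EF, EJ, EL, EM, FG, FJ, FL, FM, GJ, GL, GM
  2-simplices (18): ADL, ADM, AEJ, AEL, AGJ, AGM, BDJ, BDL, BEJ, BEM, BGL, BGM, DFJ, DFM, EFL, EFM, FGJ, FGL

Hence C_0 ≅ Z^9, C_1 ≅ Z^27, C_2 ≅ Z^18.

∂_1: C_1 → C_0 sends each edge [p,q] (with p < q) to q − p.
As a 9×27 matrix over Z this has rank 8, with invariant factors (1,1,1,1,1,1,1,1).

∂_2: C_2 → C_1 maps a triangle to the signed sum of its edges. For instance
  ∂AEL = EL − AL + AE,
  ∂BDJ = DJ − BJ + BD.
The resulting 27×18 matrix has rank 17, and its Smith normal form has invariant factors (1,1,1,1,1,1,1,1,1,1,1,1,1,1,1,1,1).

Now H_k = ker ∂_k / im ∂_{k+1}, so:

  H_0: rank C_0 − rank ∂_1 = 9 − 8 = 1, and the invariant factors of ∂_1 are all 1, so H_0 ≅ Z.
  H_1: rank ker ∂_1 − rank ∂_2 = (27 − 8) − 17 = 2, and the invariant factors of ∂_2 are all 1, so H_1 ≅ Z^2.
  H_2: rank ker ∂_2 − rank ∂_3 = (18 − 17) − 0 = 1, and there is no ∂_3, so H_2 ≅ Z.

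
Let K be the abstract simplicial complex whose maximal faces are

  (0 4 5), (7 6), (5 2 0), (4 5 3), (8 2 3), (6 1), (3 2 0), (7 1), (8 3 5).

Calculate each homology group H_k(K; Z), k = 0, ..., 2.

Fix the vertex order 0 < 1 < 2 < 3 < 4 < 5 < 6 < 7 < 8 and write every simplex with vertices in increasing order. Then dim K = 2 and the simplices of K are:

  0-simplices (9): [0], [1], [2], [3], [4], [5], [6], [7], [8]
  1-simplices (15): [0,2], [0,3], [0,4], [0,5], [1,6], [1,7], [2,3], [2,5], [2,8], [3,4], [3,5], [3,8], [4,5], [5,8], [6,7]
  2-simplices (6): [0,2,3], [0,2,5], [0,4,5], [2,3,8], [3,4,5], [3,5,8]

giving chain groups C_0 ≅ Z^9, C_1 ≅ Z^15, C_2 ≅ Z^6.

The boundary map ∂_1: C_1 → C_0 is given by ∂[p,q] = [q] − [p]. For instance
  ∂[1,7] = [7] − [1].
This gives a 9×15 integer matrix of rank 7; reducing to Smith normal form yields diagonal entries (1,1,1,1,1,1,1).

The boundary map ∂_2: C_2 → C_1 acts by ∂[p,q,r] = [q,r] − [p,r] + [p,q]. For instance
  ∂[3,4,5] = [4,5] − [3,5] + [3,4],
  ∂[0,4,5] = [4,5] − [0,5] + [0,4].
As a 15×6 matrix over Z this has rank 6, with invariant factors (1,1,1,1,1,1).

Computing H_k = (kernel of ∂_k) / (image of ∂_{k+1}):

  H_0: rank C_0 − rank ∂_1 = 9 − 7 = 2, and the invariant factors of ∂_1 are all 1, so H_0 ≅ Z^2.
  H_1: rank ker ∂_1 − rank ∂_2 = (15 − 7) − 6 = 2, and the invariant factors of ∂_2 are all 1, so H_1 ≅ Z^2.
  H_2: rank ker ∂_2 − rank ∂_3 = (6 − 6) − 0 = 0, and there is no ∂_3, so H_2 ≅ 0.

As a check, the Euler characteristic is 9 − 15 + 6 = 0, which agrees with 2 − 2 + 0 = 0.
(K is a triangulation of the disjoint union of the circle S^1 and the cylinder S^1 x I.)

H_0 = Z^2,  H_1 = Z^2,  H_2 = 0.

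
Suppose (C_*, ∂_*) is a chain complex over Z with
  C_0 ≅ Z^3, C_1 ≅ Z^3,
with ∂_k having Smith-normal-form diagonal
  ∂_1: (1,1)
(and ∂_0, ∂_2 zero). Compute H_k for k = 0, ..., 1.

H_0: b_0 = 3 − 0 − 2 = 1; torsion from ∂_1 factors > 1: none. So H_0 ≅ Z.
H_1: b_1 = 3 − 2 − 0 = 1; torsion from ∂_2 factors > 1: none. So H_1 ≅ Z.

H_0 ≅ Z,  H_1 ≅ Z.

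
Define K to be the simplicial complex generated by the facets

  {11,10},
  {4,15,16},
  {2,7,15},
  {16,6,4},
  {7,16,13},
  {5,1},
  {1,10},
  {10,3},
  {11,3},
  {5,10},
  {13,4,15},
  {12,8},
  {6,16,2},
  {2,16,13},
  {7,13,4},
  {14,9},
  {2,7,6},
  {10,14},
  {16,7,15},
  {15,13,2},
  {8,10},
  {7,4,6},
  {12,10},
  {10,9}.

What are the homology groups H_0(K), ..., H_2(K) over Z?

Fix the vertex order 1 < 2 < 3 < 4 < 5 < 6 < 7 < 8 < 9 < 10 < 11 < 12 < 13 < 14 < 15 < 16 and write every simplex with vertices in increasing order. Then dim K = 2 and the simplices of K are:

  0-simplices (16): [1], [2], [3], [4], [5], [6], [7], [8], [9], [10], [11], [12], [13], [14], [15], [16]
  1-simplices (30): (30 of them)
  2-simplices (12): [2,6,7], [2,6,16], [2,7,15], [2,13,15], [2,13,16], [4,6,7], [4,6,16], [4,7,13], [4,13,15], [4,15,16], [7,13,16], [7,15,16]

giving chain groups C_0 ≅ Z^16, C_1 ≅ Z^30, C_2 ≅ Z^12.

∂_1: C_1 → C_0 maps an edge to its endpoints' difference, ∂[p,q] = q − p.
This gives a 16×30 integer matrix of rank 14; reducing to Smith normal form yields diagonal entries (1,1,1,1,1,1,1,1,1,1,1,1,1,1).

Boundary ∂_2: C_2 → C_1 acts by ∂[p,q,r] = [q,r] − [p,r] + [p,q]. For instance
  ∂[4,13,15] = [13,15] − [4,15] + [4,13],
  ∂[4,6,16] = [6,16] − [4,16] + [4,6].
The 30×12 boundary matrix has rank 12 and Smith normal form diag(1,1,1,1,1,1,1,1,1,1,1,2).

Now H_k = ker ∂_k / im ∂_{k+1}, so:

  H_0: rank C_0 − rank ∂_1 = 16 − 14 = 2, and the invariant factors of ∂_1 are all 1, so H_0 = Z^2.
  H_1: rank ker ∂_1 − rank ∂_2 = (30 − 14) − 12 = 4, and ∂_2 has invariant factor 2 > 1, so H_1 = Z^4 × Z/2.
  H_2: rank ker ∂_2 − rank ∂_3 = (12 − 12) − 0 = 0, and there is no ∂_3, so H_2 = 0.

(K is a triangulation of the disjoint union of the real projective plane RP^2 and a wedge of 4 circles.)

H_0 ≅ Z^2,  H_1 ≅ Z^4 × Z/2,  H_2 = 0.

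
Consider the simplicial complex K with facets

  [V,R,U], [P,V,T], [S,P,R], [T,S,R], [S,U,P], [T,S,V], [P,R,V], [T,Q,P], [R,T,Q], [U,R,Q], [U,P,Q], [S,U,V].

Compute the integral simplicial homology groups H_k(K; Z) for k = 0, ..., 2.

H_0 ≅ Z,  H_1 ≅ Z/2Z,  H_2 = 0.

Fix the vertex order P < Q < R < S < T < U < V and write every simplex with vertices in increasing order. Then dim K = 2 and the simplices of K are:

  0-simplices (7): P, Q, R, S, T, U, V
  1-simplices (18): PQ, PR, PS, PT, PU, PV, QR, QT, QU, RS, RT, RU, RV, ST, SU, SV, TV, UV
  2-simplices (12): PQT, PQU, PRS, PRV, PSU, PTV, QRT, QRU, RST, RUV, STV, SUV

Hence C_0 ≅ Z^7, C_1 ≅ Z^18, C_2 ≅ Z^12.

The boundary map ∂_1: C_1 → C_0 maps an edge to its endpoints' difference, ∂[p,q] = q − p.
As a 7×18 matrix over Z this has rank 6, with invariant factors (1,1,1,1,1,1).

∂_2: C_2 → C_1 maps a triangle to the signed sum of its edges. For instance
  ∂RST = ST − RT + RS,
  ∂PQT = QT − PT + PQ.
The resulting 18×12 matrix has rank 12, and its Smith normal form has invariant factors (1,1,1,1,1,1,1,1,1,1,1,2).

Computing H_k = (kernel of ∂_k) / (image of ∂_{k+1}):

  H_0: rank C_0 − rank ∂_1 = 7 − 6 = 1, and the invariant factors of ∂_1 are all 1, so H_0 = Z.
  H_1: rank ker ∂_1 − rank ∂_2 = (18 − 6) − 12 = 0, and ∂_2 has invariant factor 2 > 1, so H_1 = Z/2Z.
  H_2: rank ker ∂_2 − rank ∂_3 = (12 − 12) − 0 = 0, and there is no ∂_3, so H_2 = 0.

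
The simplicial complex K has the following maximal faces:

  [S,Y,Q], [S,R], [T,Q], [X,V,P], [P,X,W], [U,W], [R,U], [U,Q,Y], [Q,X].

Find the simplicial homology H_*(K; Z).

Fix the vertex order P < Q < R < S < T < U < V < W < X < Y and write every simplex with vertices in increasing order. Then dim K = 2 and the simplices of K are:

  0-simplices (10): P, Q, R, S, T, U, V, W, X, Y
  1-simplices (15): PV, PW, PX, QS, QT, QU, QX, QY, RS, RU, SY, UW, UY, VX, WX
  2-simplices (4): PVX, PWX, QSY, QUY

so the chain groups are C_0 ≅ Z^10, C_1 ≅ Z^15, C_2 ≅ Z^4.

The boundary map ∂_1: C_1 → C_0 is given by ∂[p,q] = [q] − [p]. For instance
  ∂UW = W − U.
This gives a 10×15 integer matrix of rank 9; reducing to Smith normal form yields diagonal entries (1,1,1,1,1,1,1,1,1).

The boundary map ∂_2: C_2 → C_1 acts by ∂[p,q,r] = [q,r] − [p,r] + [p,q]. For instance
  ∂QUY = UY − QY + QU,
  ∂PVX = VX − PX + PV.
The resulting 15×4 matrix has rank 4, and its Smith normal form has invariant factors (1,1,1,1).

From H_k ≅ ker(∂_k) / im(∂_{k+1}) we obtain:

  H_0: rank C_0 − rank ∂_1 = 10 − 9 = 1, and the invariant factors of ∂_1 are all 1, so H_0 = Z.
  H_1: rank ker ∂_1 − rank ∂_2 = (15 − 9) − 4 = 2, and the invariant factors of ∂_2 are all 1, so H_1 = Z^2.
  H_2: rank ker ∂_2 − rank ∂_3 = (4 − 4) − 0 = 0, and there is no ∂_3, so H_2 = 0.

H_0 ≅ Z,  H_1 ≅ Z^2,  H_2 = 0.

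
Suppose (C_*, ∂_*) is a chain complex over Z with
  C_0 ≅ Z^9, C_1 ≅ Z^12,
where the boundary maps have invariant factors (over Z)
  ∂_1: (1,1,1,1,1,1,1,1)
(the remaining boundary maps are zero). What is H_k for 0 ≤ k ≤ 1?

H_0 ≅ Z,  H_1 ≅ Z^4.

H_0: b_0 = 9 − 0 − 8 = 1; torsion from ∂_1 factors > 1: none. So H_0 ≅ Z.
H_1: b_1 = 12 − 8 − 0 = 4; torsion from ∂_2 factors > 1: none. So H_1 ≅ Z^4.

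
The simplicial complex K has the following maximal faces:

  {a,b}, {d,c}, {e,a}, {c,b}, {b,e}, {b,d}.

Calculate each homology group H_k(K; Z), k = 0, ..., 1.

H_0 = Z,  H_1 = Z^2.

K has 5 vertices, 6 edges.
rank ∂_0 = 0, rank ∂_1 = 4 ⇒ b_0 = 5 − 0 − 4 = 1; all invariant factors of ∂_1 are 1 so no torsion. So H_0 ≅ Z.
rank ∂_1 = 4, rank ∂_2 = 0 ⇒ b_1 = 6 − 4 − 0 = 2. So H_1 ≅ Z^2.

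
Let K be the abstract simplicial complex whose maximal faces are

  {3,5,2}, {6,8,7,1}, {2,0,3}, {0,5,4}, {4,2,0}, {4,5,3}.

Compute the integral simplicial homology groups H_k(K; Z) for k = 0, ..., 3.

H_0 ≅ Z^2,  H_1 ≅ Z,  H_2 = 0,  H_3 = 0.

Fix the vertex order 0 < 1 < 2 < 3 < 4 < 5 < 6 < 7 < 8 and write every simplex with vertices in increasing order. Then dim K = 3 and the simplices of K are:

  0-simplices (9): [0], [1], [2], [3], [4], [5], [6], [7], [8]
  1-simplices (16): [0,2], [0,3], [0,4], [0,5], [1,6], [1,7], [1,8], [2,3], [2,4], [2,5], [3,4], [3,5], [4,5], [6,7], [6,8], [7,8]
  2-simplices (9): [0,2,3], [0,2,4], [0,4,5], [1,6,7], [1,6,8], [1,7,8], [2,3,5], [3,4,5], [6,7,8]
  3-simplices (1): [1,6,7,8]

Hence C_0 ≅ Z^9, C_1 ≅ Z^16, C_2 ≅ Z^9, C_3 ≅ Z^1.

Boundary ∂_1: C_1 → C_0 is given by ∂[p,q] = [q] − [p].
The resulting 9×16 matrix has rank 7, and its Smith normal form has invariant factors (1,1,1,1,1,1,1).

Boundary ∂_2: C_2 → C_1 acts by ∂[p,q,r] = [q,r] − [p,r] + [p,q]. For instance
  ∂[3,4,5] = [4,5] − [3,5] + [3,4],
  ∂[6,7,8] = [7,8] − [6,8] + [6,7].
The 16×9 boundary matrix has rank 8 and Smith normal form diag(1,1,1,1,1,1,1,1).

∂_3: C_3 → C_2 sends each 3-simplex σ to the alternating sum Σ_i (−1)^i (σ with its i-th vertex removed). For instance
  ∂[1,6,7,8] = [6,7,8] − [1,7,8] + [1,6,8] − [1,6,7].
The resulting 9×1 matrix has rank 1, and its Smith normal form has invariant factors (1).

Reading off H_k = ker ∂_k / im ∂_{k+1}:

  H_0: rank C_0 − rank ∂_1 = 9 − 7 = 2, and the invariant factors of ∂_1 are all 1, so H_0 = Z^2.
  H_1: rank ker ∂_1 − rank ∂_2 = (16 − 7) − 8 = 1, and the invariant factors of ∂_2 are all 1, so H_1 = Z.
  H_2: rank ker ∂_2 − rank ∂_3 = (9 − 8) − 1 = 0, and the invariant factors of ∂_3 are all 1, so H_2 = 0.
  H_3: rank ker ∂_3 − rank ∂_4 = (1 − 1) − 0 = 0, and there is no ∂_4, so H_3 = 0.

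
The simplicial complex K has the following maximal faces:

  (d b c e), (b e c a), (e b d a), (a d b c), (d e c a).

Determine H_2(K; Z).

H_2 ≅ 0.

We work with the vertex ordering a < b < c < d < e. The simplices of K, each written with vertices in increasing order, are:

  0-simplices (5): a, b, c, d, e
  1-simplices (10): ab, ac, ad, ae, bc, bd, be, cd, ce, de
  2-simplices (10): abc, abd, abe, acd, ace, ade, bcd, bce, bde, cde
  3-simplices (5): abcd, abce, abde, acde, bcde

Hence C_0 ≅ Z^5, C_1 ≅ Z^10, C_2 ≅ Z^10, C_3 ≅ Z^5.

∂_1: C_1 → C_0 sends each edge [p,q] (with p < q) to q − p. For instance
  ∂be = e − b.
This gives a 5×10 integer matrix of rank 4; reducing to Smith normal form yields diagonal entries (1,1,1,1).

The boundary map ∂_2: C_2 → C_1 maps a triangle to the signed sum of its edges. For instance
  ∂abc = bc − ac + ab,
  ∂bde = de − be + bd.
The resulting 10×10 matrix has rank 6, and its Smith normal form has invariant factors (1,1,1,1,1,1).

The boundary map ∂_3: C_3 → C_2 sends each 3-simplex σ to the alternating sum Σ_i (−1)^i (σ with its i-th vertex removed). For instance
  ∂bcde = cde − bde + bce − bcd,
  ∂abde = bde − ade + abe − abd.
The resulting 10×5 matrix has rank 4, and its Smith normal form has invariant factors (1,1,1,1).

From H_k ≅ ker(∂_k) / im(∂_{k+1}) we obtain:

  H_2: rank ker ∂_2 − rank ∂_3 = (10 − 6) − 4 = 0, and the invariant factors of ∂_3 are all 1, so H_2 = 0.

(K is a triangulation of the 3-sphere S^3.)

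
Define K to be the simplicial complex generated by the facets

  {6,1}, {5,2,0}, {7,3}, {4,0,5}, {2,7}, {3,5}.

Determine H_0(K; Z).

Fix the vertex order 0 < 1 < 2 < 3 < 4 < 5 < 6 < 7 and write every simplex with vertices in increasing order. Then dim K = 2 and the simplices of K are:

  0-simplices (8): [0], [1], [2], [3], [4], [5], [6], [7]
  1-simplices (9): [0,2], [0,4], [0,5], [1,6], [2,5], [2,7], [3,5], [3,7], [4,5]
  2-simplices (2): [0,2,5], [0,4,5]

Hence C_0 ≅ Z^8, C_1 ≅ Z^9, C_2 ≅ Z^2.

∂_1: C_1 → C_0 is given by ∂[p,q] = [q] − [p]. For instance
  ∂[2,5] = [5] − [2].
This gives a 8×9 integer matrix of rank 6; reducing to Smith normal form yields diagonal entries (1,1,1,1,1,1).

The boundary map ∂_2: C_2 → C_1 acts by ∂[p,q,r] = [q,r] − [p,r] + [p,q]. For instance
  ∂[0,2,5] = [2,5] − [0,5] + [0,2],
  ∂[0,4,5] = [4,5] − [0,5] + [0,4].
This gives a 9×2 integer matrix of rank 2; reducing to Smith normal form yields diagonal entries (1,1).

Reading off H_k = ker ∂_k / im ∂_{k+1}:

  H_0: rank C_0 − rank ∂_1 = 8 − 6 = 2, and the invariant factors of ∂_1 are all 1, so H_0 ≅ Z^2.

H_0 ≅ Z^2.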